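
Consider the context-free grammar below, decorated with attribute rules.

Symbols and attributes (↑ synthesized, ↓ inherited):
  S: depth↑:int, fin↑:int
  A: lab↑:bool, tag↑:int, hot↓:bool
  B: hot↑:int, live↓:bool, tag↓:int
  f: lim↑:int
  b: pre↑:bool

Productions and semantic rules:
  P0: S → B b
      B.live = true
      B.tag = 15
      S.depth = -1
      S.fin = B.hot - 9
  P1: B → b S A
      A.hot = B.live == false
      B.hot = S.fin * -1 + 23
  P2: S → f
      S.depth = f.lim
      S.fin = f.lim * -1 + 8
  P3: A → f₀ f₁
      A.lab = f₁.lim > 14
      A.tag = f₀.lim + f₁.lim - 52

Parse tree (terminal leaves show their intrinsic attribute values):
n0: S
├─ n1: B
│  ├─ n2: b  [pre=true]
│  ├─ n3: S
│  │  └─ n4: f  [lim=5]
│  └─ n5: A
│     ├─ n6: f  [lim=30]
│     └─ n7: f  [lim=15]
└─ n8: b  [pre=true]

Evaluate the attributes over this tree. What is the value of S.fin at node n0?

11

1. n1.live = true  [true]
2. n1.tag = 15  [15]
3. n2.pre = true  [terminal]
4. n4.lim = 5  [terminal]
5. n3.depth = 5  [f.lim]
6. n3.fin = 3  [f.lim * -1 + 8]
7. n5.hot = false  [B.live == false]
8. n6.lim = 30  [terminal]
9. n7.lim = 15  [terminal]
10. n5.lab = true  [f₁.lim > 14]
11. n5.tag = -7  [f₀.lim + f₁.lim - 52]
12. n1.hot = 20  [S.fin * -1 + 23]
13. n8.pre = true  [terminal]
14. n0.depth = -1  [-1]
15. n0.fin = 11  [B.hot - 9]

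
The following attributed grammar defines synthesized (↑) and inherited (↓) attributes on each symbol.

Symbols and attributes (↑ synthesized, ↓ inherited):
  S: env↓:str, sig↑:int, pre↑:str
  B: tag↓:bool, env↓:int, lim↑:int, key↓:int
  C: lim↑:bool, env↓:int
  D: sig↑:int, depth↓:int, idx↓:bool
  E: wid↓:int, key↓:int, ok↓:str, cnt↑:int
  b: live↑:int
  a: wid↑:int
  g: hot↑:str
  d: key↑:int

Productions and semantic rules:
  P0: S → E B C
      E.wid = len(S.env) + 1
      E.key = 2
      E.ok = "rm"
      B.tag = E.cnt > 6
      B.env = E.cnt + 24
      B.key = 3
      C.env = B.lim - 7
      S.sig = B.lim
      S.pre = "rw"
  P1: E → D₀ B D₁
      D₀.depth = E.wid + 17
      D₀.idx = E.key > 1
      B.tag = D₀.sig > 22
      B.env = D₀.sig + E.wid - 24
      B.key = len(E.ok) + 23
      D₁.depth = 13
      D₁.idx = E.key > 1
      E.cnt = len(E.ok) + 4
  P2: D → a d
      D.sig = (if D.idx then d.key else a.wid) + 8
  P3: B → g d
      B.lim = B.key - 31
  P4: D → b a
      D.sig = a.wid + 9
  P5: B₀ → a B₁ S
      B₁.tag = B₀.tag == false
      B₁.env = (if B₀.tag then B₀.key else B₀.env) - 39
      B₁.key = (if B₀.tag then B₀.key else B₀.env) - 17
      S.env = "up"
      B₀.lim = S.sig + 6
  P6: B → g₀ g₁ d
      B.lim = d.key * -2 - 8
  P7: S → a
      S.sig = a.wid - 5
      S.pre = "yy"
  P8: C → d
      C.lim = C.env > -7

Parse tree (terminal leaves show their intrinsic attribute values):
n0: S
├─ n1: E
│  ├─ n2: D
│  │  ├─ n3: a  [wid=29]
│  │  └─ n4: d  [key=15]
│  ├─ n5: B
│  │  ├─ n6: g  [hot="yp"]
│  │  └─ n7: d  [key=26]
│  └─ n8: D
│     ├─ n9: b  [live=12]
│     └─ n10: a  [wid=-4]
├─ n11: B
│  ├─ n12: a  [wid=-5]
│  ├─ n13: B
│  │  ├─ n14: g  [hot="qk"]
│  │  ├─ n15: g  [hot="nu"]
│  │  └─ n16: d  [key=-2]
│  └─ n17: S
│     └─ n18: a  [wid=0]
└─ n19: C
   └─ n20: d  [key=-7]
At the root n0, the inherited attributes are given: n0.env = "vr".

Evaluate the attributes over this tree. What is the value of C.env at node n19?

-6

1. n0.env = "vr"  [given at root]
2. n1.wid = 3  [len(S.env) + 1]
3. n1.key = 2  [2]
4. n1.ok = "rm"  ["rm"]
5. n2.depth = 20  [E.wid + 17]
6. n2.idx = true  [E.key > 1]
7. n3.wid = 29  [terminal]
8. n4.key = 15  [terminal]
9. n2.sig = 23  [(if D.idx then d.key else a.wid) + 8]
10. n5.tag = true  [D₀.sig > 22]
11. n5.env = 2  [D₀.sig + E.wid - 24]
12. n5.key = 25  [len(E.ok) + 23]
13. n6.hot = "yp"  [terminal]
14. n7.key = 26  [terminal]
15. n5.lim = -6  [B.key - 31]
16. n8.depth = 13  [13]
17. n8.idx = true  [E.key > 1]
18. n9.live = 12  [terminal]
19. n10.wid = -4  [terminal]
20. n8.sig = 5  [a.wid + 9]
21. n1.cnt = 6  [len(E.ok) + 4]
22. n11.tag = false  [E.cnt > 6]
23. n11.env = 30  [E.cnt + 24]
24. n11.key = 3  [3]
25. n12.wid = -5  [terminal]
26. n13.tag = true  [B₀.tag == false]
27. n13.env = -9  [(if B₀.tag then B₀.key else B₀.env) - 39]
28. n13.key = 13  [(if B₀.tag then B₀.key else B₀.env) - 17]
29. n14.hot = "qk"  [terminal]
30. n15.hot = "nu"  [terminal]
31. n16.key = -2  [terminal]
32. n13.lim = -4  [d.key * -2 - 8]
33. n17.env = "up"  ["up"]
34. n18.wid = 0  [terminal]
35. n17.sig = -5  [a.wid - 5]
36. n17.pre = "yy"  ["yy"]
37. n11.lim = 1  [S.sig + 6]
38. n19.env = -6  [B.lim - 7]
39. n20.key = -7  [terminal]
40. n19.lim = true  [C.env > -7]
41. n0.sig = 1  [B.lim]
42. n0.pre = "rw"  ["rw"]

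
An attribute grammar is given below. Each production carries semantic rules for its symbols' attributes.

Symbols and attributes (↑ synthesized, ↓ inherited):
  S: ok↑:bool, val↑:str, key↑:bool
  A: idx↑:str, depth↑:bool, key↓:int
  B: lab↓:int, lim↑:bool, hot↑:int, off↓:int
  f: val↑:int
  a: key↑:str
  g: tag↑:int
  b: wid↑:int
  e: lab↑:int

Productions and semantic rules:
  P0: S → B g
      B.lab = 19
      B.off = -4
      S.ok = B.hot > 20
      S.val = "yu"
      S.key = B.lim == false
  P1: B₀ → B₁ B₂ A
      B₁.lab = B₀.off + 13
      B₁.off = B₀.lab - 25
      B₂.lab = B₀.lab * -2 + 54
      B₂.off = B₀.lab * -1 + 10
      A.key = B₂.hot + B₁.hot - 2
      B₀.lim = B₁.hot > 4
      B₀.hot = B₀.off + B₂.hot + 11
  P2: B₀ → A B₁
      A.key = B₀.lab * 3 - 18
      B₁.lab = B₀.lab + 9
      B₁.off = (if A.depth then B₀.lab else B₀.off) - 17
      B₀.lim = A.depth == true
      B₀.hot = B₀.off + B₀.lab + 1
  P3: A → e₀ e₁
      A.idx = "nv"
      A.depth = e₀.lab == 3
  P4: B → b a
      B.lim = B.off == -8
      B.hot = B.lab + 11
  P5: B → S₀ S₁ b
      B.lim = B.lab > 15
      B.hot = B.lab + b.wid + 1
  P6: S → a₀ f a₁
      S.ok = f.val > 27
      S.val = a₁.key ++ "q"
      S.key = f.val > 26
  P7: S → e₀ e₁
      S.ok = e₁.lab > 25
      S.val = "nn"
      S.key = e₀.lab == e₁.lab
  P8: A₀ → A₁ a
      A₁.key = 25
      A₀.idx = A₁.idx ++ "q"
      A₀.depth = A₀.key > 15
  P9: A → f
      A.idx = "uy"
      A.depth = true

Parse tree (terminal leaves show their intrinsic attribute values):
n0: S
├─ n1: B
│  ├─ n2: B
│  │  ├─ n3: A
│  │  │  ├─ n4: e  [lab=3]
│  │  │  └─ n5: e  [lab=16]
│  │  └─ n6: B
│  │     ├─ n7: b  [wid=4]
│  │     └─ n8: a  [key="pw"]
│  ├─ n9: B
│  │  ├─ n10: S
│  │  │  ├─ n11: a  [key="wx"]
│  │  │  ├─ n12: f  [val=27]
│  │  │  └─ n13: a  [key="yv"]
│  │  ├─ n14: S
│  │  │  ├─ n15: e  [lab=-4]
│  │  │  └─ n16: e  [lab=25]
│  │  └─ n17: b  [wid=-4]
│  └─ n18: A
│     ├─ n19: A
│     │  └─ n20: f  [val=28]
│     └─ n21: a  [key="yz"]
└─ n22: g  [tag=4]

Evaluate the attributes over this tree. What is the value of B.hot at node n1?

20

1. n1.lab = 19  [19]
2. n1.off = -4  [-4]
3. n2.lab = 9  [B₀.off + 13]
4. n2.off = -6  [B₀.lab - 25]
5. n3.key = 9  [B₀.lab * 3 - 18]
6. n4.lab = 3  [terminal]
7. n5.lab = 16  [terminal]
8. n3.idx = "nv"  ["nv"]
9. n3.depth = true  [e₀.lab == 3]
10. n6.lab = 18  [B₀.lab + 9]
11. n6.off = -8  [(if A.depth then B₀.lab else B₀.off) - 17]
12. n7.wid = 4  [terminal]
13. n8.key = "pw"  [terminal]
14. n6.lim = true  [B.off == -8]
15. n6.hot = 29  [B.lab + 11]
16. n2.lim = true  [A.depth == true]
17. n2.hot = 4  [B₀.off + B₀.lab + 1]
18. n9.lab = 16  [B₀.lab * -2 + 54]
19. n9.off = -9  [B₀.lab * -1 + 10]
20. n11.key = "wx"  [terminal]
21. n12.val = 27  [terminal]
22. n13.key = "yv"  [terminal]
23. n10.ok = false  [f.val > 27]
24. n10.val = "yvq"  [a₁.key ++ "q"]
25. n10.key = true  [f.val > 26]
26. n15.lab = -4  [terminal]
27. n16.lab = 25  [terminal]
28. n14.ok = false  [e₁.lab > 25]
29. n14.val = "nn"  ["nn"]
30. n14.key = false  [e₀.lab == e₁.lab]
31. n17.wid = -4  [terminal]
32. n9.lim = true  [B.lab > 15]
33. n9.hot = 13  [B.lab + b.wid + 1]
34. n18.key = 15  [B₂.hot + B₁.hot - 2]
35. n19.key = 25  [25]
36. n20.val = 28  [terminal]
37. n19.idx = "uy"  ["uy"]
38. n19.depth = true  [true]
39. n21.key = "yz"  [terminal]
40. n18.idx = "uyq"  [A₁.idx ++ "q"]
41. n18.depth = false  [A₀.key > 15]
42. n1.lim = false  [B₁.hot > 4]
43. n1.hot = 20  [B₀.off + B₂.hot + 11]
44. n22.tag = 4  [terminal]
45. n0.ok = false  [B.hot > 20]
46. n0.val = "yu"  ["yu"]
47. n0.key = true  [B.lim == false]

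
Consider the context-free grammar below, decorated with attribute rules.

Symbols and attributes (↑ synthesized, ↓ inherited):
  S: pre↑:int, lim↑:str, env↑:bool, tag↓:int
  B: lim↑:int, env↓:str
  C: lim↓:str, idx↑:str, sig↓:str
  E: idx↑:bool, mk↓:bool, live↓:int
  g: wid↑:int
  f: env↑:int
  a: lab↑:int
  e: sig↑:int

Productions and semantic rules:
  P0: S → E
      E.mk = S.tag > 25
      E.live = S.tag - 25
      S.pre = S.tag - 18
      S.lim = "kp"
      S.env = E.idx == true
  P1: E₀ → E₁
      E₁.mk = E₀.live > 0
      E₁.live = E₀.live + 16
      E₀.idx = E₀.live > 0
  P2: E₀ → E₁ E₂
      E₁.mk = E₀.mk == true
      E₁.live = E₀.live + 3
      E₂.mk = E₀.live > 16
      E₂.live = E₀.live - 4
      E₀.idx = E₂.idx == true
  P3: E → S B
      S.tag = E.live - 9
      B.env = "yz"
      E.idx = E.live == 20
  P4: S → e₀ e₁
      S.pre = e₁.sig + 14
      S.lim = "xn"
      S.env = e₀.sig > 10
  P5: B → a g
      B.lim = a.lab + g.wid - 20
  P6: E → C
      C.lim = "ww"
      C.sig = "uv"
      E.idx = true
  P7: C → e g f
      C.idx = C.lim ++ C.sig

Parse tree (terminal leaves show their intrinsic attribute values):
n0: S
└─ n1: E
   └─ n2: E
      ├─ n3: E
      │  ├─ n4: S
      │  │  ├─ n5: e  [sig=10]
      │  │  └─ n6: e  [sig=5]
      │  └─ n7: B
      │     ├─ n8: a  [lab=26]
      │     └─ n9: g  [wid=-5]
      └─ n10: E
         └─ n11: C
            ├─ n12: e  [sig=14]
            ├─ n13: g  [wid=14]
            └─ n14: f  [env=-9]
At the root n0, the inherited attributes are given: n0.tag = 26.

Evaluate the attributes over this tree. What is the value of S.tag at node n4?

1. n0.tag = 26  [given at root]
2. n1.mk = true  [S.tag > 25]
3. n1.live = 1  [S.tag - 25]
4. n2.mk = true  [E₀.live > 0]
5. n2.live = 17  [E₀.live + 16]
6. n3.mk = true  [E₀.mk == true]
7. n3.live = 20  [E₀.live + 3]
8. n4.tag = 11  [E.live - 9]
9. n5.sig = 10  [terminal]
10. n6.sig = 5  [terminal]
11. n4.pre = 19  [e₁.sig + 14]
12. n4.lim = "xn"  ["xn"]
13. n4.env = false  [e₀.sig > 10]
14. n7.env = "yz"  ["yz"]
15. n8.lab = 26  [terminal]
16. n9.wid = -5  [terminal]
17. n7.lim = 1  [a.lab + g.wid - 20]
18. n3.idx = true  [E.live == 20]
19. n10.mk = true  [E₀.live > 16]
20. n10.live = 13  [E₀.live - 4]
21. n11.lim = "ww"  ["ww"]
22. n11.sig = "uv"  ["uv"]
23. n12.sig = 14  [terminal]
24. n13.wid = 14  [terminal]
25. n14.env = -9  [terminal]
26. n11.idx = "wwuv"  [C.lim ++ C.sig]
27. n10.idx = true  [true]
28. n2.idx = true  [E₂.idx == true]
29. n1.idx = true  [E₀.live > 0]
30. n0.pre = 8  [S.tag - 18]
31. n0.lim = "kp"  ["kp"]
32. n0.env = true  [E.idx == true]

11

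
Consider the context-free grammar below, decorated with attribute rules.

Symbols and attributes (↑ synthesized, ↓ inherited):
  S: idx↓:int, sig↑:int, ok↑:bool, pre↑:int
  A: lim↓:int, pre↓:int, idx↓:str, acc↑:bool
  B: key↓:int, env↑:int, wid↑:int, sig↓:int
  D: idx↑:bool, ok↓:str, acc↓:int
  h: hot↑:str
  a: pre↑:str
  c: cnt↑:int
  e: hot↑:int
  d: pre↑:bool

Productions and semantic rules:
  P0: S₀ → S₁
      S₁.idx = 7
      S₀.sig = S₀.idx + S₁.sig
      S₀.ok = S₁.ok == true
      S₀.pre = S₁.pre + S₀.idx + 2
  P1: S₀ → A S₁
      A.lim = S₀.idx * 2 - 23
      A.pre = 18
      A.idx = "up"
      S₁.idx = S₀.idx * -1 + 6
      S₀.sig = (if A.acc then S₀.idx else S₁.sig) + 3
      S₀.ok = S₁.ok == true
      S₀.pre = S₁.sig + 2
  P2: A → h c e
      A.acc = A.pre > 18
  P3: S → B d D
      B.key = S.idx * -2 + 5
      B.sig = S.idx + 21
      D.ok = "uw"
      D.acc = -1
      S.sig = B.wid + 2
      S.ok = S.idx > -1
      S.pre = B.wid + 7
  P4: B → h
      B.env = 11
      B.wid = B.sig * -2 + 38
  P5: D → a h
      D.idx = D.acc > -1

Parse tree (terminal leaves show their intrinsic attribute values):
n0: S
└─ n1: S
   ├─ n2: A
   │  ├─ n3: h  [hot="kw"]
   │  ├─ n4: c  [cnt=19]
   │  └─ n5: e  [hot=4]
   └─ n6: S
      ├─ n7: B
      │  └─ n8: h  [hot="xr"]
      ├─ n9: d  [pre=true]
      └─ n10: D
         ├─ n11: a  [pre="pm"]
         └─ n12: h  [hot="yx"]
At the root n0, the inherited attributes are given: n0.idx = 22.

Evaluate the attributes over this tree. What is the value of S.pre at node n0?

26

1. n0.idx = 22  [given at root]
2. n1.idx = 7  [7]
3. n2.lim = -9  [S₀.idx * 2 - 23]
4. n2.pre = 18  [18]
5. n2.idx = "up"  ["up"]
6. n3.hot = "kw"  [terminal]
7. n4.cnt = 19  [terminal]
8. n5.hot = 4  [terminal]
9. n2.acc = false  [A.pre > 18]
10. n6.idx = -1  [S₀.idx * -1 + 6]
11. n7.key = 7  [S.idx * -2 + 5]
12. n7.sig = 20  [S.idx + 21]
13. n8.hot = "xr"  [terminal]
14. n7.env = 11  [11]
15. n7.wid = -2  [B.sig * -2 + 38]
16. n9.pre = true  [terminal]
17. n10.ok = "uw"  ["uw"]
18. n10.acc = -1  [-1]
19. n11.pre = "pm"  [terminal]
20. n12.hot = "yx"  [terminal]
21. n10.idx = false  [D.acc > -1]
22. n6.sig = 0  [B.wid + 2]
23. n6.ok = false  [S.idx > -1]
24. n6.pre = 5  [B.wid + 7]
25. n1.sig = 3  [(if A.acc then S₀.idx else S₁.sig) + 3]
26. n1.ok = false  [S₁.ok == true]
27. n1.pre = 2  [S₁.sig + 2]
28. n0.sig = 25  [S₀.idx + S₁.sig]
29. n0.ok = false  [S₁.ok == true]
30. n0.pre = 26  [S₁.pre + S₀.idx + 2]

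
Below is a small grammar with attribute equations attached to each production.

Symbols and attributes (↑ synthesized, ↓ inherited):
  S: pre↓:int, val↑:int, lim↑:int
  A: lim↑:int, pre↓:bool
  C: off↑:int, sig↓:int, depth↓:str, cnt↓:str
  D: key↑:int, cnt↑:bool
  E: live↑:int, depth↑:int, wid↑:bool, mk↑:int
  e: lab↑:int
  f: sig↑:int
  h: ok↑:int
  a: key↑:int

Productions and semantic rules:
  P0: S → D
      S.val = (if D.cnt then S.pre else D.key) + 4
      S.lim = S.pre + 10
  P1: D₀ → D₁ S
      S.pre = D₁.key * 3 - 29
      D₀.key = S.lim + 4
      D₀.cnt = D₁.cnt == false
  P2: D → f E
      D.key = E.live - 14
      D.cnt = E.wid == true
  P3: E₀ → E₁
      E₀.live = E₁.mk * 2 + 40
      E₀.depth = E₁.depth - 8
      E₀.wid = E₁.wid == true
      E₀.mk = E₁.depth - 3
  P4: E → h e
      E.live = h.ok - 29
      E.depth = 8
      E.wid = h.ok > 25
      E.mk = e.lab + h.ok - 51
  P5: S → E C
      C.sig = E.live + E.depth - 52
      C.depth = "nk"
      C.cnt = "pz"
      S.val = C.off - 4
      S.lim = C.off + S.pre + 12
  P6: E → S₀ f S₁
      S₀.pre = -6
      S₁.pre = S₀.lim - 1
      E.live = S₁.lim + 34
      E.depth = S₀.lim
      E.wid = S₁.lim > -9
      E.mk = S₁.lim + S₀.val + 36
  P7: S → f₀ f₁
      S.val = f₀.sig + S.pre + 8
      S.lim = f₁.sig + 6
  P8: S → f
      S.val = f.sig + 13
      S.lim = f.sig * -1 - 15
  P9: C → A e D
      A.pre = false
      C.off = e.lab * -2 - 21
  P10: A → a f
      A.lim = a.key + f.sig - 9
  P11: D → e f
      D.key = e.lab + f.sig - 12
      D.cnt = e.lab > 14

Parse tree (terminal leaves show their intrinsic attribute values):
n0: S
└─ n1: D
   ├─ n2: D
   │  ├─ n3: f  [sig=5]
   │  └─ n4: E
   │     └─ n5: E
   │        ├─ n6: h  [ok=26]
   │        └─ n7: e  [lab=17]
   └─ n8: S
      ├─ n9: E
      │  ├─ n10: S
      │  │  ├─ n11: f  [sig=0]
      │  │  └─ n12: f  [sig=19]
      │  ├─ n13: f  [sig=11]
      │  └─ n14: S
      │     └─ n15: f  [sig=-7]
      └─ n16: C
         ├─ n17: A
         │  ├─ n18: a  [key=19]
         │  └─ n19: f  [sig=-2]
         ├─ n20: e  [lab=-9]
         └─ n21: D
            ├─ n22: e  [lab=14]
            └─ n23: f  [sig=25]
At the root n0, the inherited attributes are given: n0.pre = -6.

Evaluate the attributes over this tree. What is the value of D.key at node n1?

1. n0.pre = -6  [given at root]
2. n3.sig = 5  [terminal]
3. n6.ok = 26  [terminal]
4. n7.lab = 17  [terminal]
5. n5.live = -3  [h.ok - 29]
6. n5.depth = 8  [8]
7. n5.wid = true  [h.ok > 25]
8. n5.mk = -8  [e.lab + h.ok - 51]
9. n4.live = 24  [E₁.mk * 2 + 40]
10. n4.depth = 0  [E₁.depth - 8]
11. n4.wid = true  [E₁.wid == true]
12. n4.mk = 5  [E₁.depth - 3]
13. n2.key = 10  [E.live - 14]
14. n2.cnt = true  [E.wid == true]
15. n8.pre = 1  [D₁.key * 3 - 29]
16. n10.pre = -6  [-6]
17. n11.sig = 0  [terminal]
18. n12.sig = 19  [terminal]
19. n10.val = 2  [f₀.sig + S.pre + 8]
20. n10.lim = 25  [f₁.sig + 6]
21. n13.sig = 11  [terminal]
22. n14.pre = 24  [S₀.lim - 1]
23. n15.sig = -7  [terminal]
24. n14.val = 6  [f.sig + 13]
25. n14.lim = -8  [f.sig * -1 - 15]
26. n9.live = 26  [S₁.lim + 34]
27. n9.depth = 25  [S₀.lim]
28. n9.wid = true  [S₁.lim > -9]
29. n9.mk = 30  [S₁.lim + S₀.val + 36]
30. n16.sig = -1  [E.live + E.depth - 52]
31. n16.depth = "nk"  ["nk"]
32. n16.cnt = "pz"  ["pz"]
33. n17.pre = false  [false]
34. n18.key = 19  [terminal]
35. n19.sig = -2  [terminal]
36. n17.lim = 8  [a.key + f.sig - 9]
37. n20.lab = -9  [terminal]
38. n22.lab = 14  [terminal]
39. n23.sig = 25  [terminal]
40. n21.key = 27  [e.lab + f.sig - 12]
41. n21.cnt = false  [e.lab > 14]
42. n16.off = -3  [e.lab * -2 - 21]
43. n8.val = -7  [C.off - 4]
44. n8.lim = 10  [C.off + S.pre + 12]
45. n1.key = 14  [S.lim + 4]
46. n1.cnt = false  [D₁.cnt == false]
47. n0.val = 18  [(if D.cnt then S.pre else D.key) + 4]
48. n0.lim = 4  [S.pre + 10]

14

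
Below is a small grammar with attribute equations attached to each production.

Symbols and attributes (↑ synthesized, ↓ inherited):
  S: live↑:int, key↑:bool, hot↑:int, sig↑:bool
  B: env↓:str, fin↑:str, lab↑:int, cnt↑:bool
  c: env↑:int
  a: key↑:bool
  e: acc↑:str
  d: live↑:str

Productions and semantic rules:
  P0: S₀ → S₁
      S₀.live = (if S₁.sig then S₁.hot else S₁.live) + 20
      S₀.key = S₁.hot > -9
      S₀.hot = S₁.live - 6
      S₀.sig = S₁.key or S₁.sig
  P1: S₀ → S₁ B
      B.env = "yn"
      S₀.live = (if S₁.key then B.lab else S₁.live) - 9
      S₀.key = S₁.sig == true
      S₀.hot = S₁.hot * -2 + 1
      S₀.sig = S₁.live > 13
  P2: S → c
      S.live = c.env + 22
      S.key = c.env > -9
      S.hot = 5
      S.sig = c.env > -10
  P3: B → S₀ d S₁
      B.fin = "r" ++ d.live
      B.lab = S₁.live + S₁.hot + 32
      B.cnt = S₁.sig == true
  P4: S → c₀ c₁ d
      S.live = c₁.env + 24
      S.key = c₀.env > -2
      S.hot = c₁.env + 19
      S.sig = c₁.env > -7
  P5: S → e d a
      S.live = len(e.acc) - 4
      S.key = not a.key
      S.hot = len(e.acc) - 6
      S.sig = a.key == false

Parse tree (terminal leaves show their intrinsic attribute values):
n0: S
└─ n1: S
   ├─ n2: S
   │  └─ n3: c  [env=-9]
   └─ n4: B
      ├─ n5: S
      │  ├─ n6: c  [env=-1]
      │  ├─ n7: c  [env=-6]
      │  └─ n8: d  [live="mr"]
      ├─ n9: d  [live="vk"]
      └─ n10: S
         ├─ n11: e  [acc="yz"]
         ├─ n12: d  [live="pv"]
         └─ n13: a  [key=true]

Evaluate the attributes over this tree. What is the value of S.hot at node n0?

1. n3.env = -9  [terminal]
2. n2.live = 13  [c.env + 22]
3. n2.key = false  [c.env > -9]
4. n2.hot = 5  [5]
5. n2.sig = true  [c.env > -10]
6. n4.env = "yn"  ["yn"]
7. n6.env = -1  [terminal]
8. n7.env = -6  [terminal]
9. n8.live = "mr"  [terminal]
10. n5.live = 18  [c₁.env + 24]
11. n5.key = true  [c₀.env > -2]
12. n5.hot = 13  [c₁.env + 19]
13. n5.sig = true  [c₁.env > -7]
14. n9.live = "vk"  [terminal]
15. n11.acc = "yz"  [terminal]
16. n12.live = "pv"  [terminal]
17. n13.key = true  [terminal]
18. n10.live = -2  [len(e.acc) - 4]
19. n10.key = false  [not a.key]
20. n10.hot = -4  [len(e.acc) - 6]
21. n10.sig = false  [a.key == false]
22. n4.fin = "rvk"  ["r" ++ d.live]
23. n4.lab = 26  [S₁.live + S₁.hot + 32]
24. n4.cnt = false  [S₁.sig == true]
25. n1.live = 4  [(if S₁.key then B.lab else S₁.live) - 9]
26. n1.key = true  [S₁.sig == true]
27. n1.hot = -9  [S₁.hot * -2 + 1]
28. n1.sig = false  [S₁.live > 13]
29. n0.live = 24  [(if S₁.sig then S₁.hot else S₁.live) + 20]
30. n0.key = false  [S₁.hot > -9]
31. n0.hot = -2  [S₁.live - 6]
32. n0.sig = true  [S₁.key or S₁.sig]

-2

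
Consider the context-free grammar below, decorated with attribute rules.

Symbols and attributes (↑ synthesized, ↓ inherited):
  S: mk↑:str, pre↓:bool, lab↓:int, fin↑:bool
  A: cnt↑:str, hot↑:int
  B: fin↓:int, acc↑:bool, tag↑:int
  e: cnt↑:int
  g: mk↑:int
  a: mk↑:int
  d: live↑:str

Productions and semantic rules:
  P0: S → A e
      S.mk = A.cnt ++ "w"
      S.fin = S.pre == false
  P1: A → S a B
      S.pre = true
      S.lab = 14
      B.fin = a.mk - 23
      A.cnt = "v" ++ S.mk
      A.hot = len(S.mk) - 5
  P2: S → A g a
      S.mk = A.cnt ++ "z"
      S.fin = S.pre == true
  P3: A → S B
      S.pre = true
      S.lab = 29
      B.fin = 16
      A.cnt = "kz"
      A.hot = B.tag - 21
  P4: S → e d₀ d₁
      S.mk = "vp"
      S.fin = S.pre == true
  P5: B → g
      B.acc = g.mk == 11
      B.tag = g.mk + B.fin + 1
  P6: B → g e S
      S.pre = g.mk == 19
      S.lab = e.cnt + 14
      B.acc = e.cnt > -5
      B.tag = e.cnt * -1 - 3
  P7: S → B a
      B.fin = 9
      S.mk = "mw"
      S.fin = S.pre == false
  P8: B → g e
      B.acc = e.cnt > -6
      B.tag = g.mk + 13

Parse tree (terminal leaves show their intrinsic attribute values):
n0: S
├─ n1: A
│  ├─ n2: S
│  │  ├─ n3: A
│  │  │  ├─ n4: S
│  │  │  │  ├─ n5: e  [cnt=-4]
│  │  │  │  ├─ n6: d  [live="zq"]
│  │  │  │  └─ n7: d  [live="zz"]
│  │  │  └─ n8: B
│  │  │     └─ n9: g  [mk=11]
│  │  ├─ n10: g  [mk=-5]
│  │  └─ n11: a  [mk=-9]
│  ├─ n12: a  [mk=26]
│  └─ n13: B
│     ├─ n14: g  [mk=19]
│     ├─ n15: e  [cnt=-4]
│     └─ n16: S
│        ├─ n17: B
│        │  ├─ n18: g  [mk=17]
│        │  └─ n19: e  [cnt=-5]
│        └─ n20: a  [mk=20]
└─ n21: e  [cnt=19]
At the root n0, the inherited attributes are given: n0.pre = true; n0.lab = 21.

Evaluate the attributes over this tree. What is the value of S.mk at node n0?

"vkzzw"

1. n0.pre = true  [given at root]
2. n0.lab = 21  [given at root]
3. n2.pre = true  [true]
4. n2.lab = 14  [14]
5. n4.pre = true  [true]
6. n4.lab = 29  [29]
7. n5.cnt = -4  [terminal]
8. n6.live = "zq"  [terminal]
9. n7.live = "zz"  [terminal]
10. n4.mk = "vp"  ["vp"]
11. n4.fin = true  [S.pre == true]
12. n8.fin = 16  [16]
13. n9.mk = 11  [terminal]
14. n8.acc = true  [g.mk == 11]
15. n8.tag = 28  [g.mk + B.fin + 1]
16. n3.cnt = "kz"  ["kz"]
17. n3.hot = 7  [B.tag - 21]
18. n10.mk = -5  [terminal]
19. n11.mk = -9  [terminal]
20. n2.mk = "kzz"  [A.cnt ++ "z"]
21. n2.fin = true  [S.pre == true]
22. n12.mk = 26  [terminal]
23. n13.fin = 3  [a.mk - 23]
24. n14.mk = 19  [terminal]
25. n15.cnt = -4  [terminal]
26. n16.pre = true  [g.mk == 19]
27. n16.lab = 10  [e.cnt + 14]
28. n17.fin = 9  [9]
29. n18.mk = 17  [terminal]
30. n19.cnt = -5  [terminal]
31. n17.acc = true  [e.cnt > -6]
32. n17.tag = 30  [g.mk + 13]
33. n20.mk = 20  [terminal]
34. n16.mk = "mw"  ["mw"]
35. n16.fin = false  [S.pre == false]
36. n13.acc = true  [e.cnt > -5]
37. n13.tag = 1  [e.cnt * -1 - 3]
38. n1.cnt = "vkzz"  ["v" ++ S.mk]
39. n1.hot = -2  [len(S.mk) - 5]
40. n21.cnt = 19  [terminal]
41. n0.mk = "vkzzw"  [A.cnt ++ "w"]
42. n0.fin = false  [S.pre == false]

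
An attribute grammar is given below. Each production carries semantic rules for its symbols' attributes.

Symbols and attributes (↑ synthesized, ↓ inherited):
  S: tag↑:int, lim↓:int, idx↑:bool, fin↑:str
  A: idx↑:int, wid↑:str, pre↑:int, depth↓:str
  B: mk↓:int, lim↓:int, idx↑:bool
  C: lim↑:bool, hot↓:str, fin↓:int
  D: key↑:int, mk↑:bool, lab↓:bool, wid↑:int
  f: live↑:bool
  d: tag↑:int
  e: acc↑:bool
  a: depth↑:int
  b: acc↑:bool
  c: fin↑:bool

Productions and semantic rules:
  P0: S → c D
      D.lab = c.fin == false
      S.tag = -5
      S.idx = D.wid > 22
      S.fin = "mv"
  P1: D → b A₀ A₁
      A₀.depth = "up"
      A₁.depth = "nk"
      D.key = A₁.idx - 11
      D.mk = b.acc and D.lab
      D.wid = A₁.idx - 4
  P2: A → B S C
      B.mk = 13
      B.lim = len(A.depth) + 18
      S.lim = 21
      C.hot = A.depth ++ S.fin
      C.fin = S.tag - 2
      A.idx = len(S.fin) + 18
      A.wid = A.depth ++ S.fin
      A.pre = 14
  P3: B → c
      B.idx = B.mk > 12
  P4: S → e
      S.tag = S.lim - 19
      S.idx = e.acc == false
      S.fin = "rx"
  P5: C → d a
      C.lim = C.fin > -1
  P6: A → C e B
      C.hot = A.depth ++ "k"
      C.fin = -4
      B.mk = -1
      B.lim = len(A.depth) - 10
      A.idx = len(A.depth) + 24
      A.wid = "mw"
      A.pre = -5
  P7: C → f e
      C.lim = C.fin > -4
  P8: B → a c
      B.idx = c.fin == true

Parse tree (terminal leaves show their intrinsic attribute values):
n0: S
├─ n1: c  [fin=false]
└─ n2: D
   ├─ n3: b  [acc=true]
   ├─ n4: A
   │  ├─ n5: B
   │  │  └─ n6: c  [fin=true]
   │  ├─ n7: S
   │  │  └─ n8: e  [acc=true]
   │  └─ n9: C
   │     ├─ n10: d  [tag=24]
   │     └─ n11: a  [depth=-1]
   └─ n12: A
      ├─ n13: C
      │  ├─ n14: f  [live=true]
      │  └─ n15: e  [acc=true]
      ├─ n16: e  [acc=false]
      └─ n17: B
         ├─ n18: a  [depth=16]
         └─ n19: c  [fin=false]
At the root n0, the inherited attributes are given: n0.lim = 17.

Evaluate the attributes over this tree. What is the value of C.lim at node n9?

true

1. n0.lim = 17  [given at root]
2. n1.fin = false  [terminal]
3. n2.lab = true  [c.fin == false]
4. n3.acc = true  [terminal]
5. n4.depth = "up"  ["up"]
6. n5.mk = 13  [13]
7. n5.lim = 20  [len(A.depth) + 18]
8. n6.fin = true  [terminal]
9. n5.idx = true  [B.mk > 12]
10. n7.lim = 21  [21]
11. n8.acc = true  [terminal]
12. n7.tag = 2  [S.lim - 19]
13. n7.idx = false  [e.acc == false]
14. n7.fin = "rx"  ["rx"]
15. n9.hot = "uprx"  [A.depth ++ S.fin]
16. n9.fin = 0  [S.tag - 2]
17. n10.tag = 24  [terminal]
18. n11.depth = -1  [terminal]
19. n9.lim = true  [C.fin > -1]
20. n4.idx = 20  [len(S.fin) + 18]
21. n4.wid = "uprx"  [A.depth ++ S.fin]
22. n4.pre = 14  [14]
23. n12.depth = "nk"  ["nk"]
24. n13.hot = "nkk"  [A.depth ++ "k"]
25. n13.fin = -4  [-4]
26. n14.live = true  [terminal]
27. n15.acc = true  [terminal]
28. n13.lim = false  [C.fin > -4]
29. n16.acc = false  [terminal]
30. n17.mk = -1  [-1]
31. n17.lim = -8  [len(A.depth) - 10]
32. n18.depth = 16  [terminal]
33. n19.fin = false  [terminal]
34. n17.idx = false  [c.fin == true]
35. n12.idx = 26  [len(A.depth) + 24]
36. n12.wid = "mw"  ["mw"]
37. n12.pre = -5  [-5]
38. n2.key = 15  [A₁.idx - 11]
39. n2.mk = true  [b.acc and D.lab]
40. n2.wid = 22  [A₁.idx - 4]
41. n0.tag = -5  [-5]
42. n0.idx = false  [D.wid > 22]
43. n0.fin = "mv"  ["mv"]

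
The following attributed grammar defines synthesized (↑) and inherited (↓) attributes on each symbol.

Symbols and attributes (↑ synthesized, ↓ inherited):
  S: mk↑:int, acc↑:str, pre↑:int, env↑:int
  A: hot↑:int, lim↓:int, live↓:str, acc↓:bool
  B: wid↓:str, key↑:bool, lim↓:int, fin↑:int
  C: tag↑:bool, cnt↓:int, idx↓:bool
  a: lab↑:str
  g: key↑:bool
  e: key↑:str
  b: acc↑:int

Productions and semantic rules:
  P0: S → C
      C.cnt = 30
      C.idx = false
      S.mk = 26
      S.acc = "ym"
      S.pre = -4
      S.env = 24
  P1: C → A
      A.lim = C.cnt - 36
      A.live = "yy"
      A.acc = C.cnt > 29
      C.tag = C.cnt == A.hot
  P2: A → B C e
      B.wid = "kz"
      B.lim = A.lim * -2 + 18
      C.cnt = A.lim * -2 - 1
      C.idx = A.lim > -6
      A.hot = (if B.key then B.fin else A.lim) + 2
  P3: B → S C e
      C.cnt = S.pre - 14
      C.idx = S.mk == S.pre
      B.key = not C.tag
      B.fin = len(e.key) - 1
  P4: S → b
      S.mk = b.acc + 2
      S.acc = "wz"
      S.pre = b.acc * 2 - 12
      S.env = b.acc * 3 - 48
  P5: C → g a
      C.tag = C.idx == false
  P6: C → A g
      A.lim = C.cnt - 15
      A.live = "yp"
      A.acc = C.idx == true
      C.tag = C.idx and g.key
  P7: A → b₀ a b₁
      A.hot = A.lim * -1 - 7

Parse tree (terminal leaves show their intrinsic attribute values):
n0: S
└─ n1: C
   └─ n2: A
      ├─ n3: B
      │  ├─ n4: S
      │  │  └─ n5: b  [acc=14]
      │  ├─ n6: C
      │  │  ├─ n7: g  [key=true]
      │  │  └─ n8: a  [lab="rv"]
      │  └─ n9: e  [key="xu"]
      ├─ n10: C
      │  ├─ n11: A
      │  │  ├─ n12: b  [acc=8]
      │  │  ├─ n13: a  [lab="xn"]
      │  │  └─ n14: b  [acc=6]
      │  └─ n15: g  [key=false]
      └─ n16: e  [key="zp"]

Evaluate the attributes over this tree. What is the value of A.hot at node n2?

1. n1.cnt = 30  [30]
2. n1.idx = false  [false]
3. n2.lim = -6  [C.cnt - 36]
4. n2.live = "yy"  ["yy"]
5. n2.acc = true  [C.cnt > 29]
6. n3.wid = "kz"  ["kz"]
7. n3.lim = 30  [A.lim * -2 + 18]
8. n5.acc = 14  [terminal]
9. n4.mk = 16  [b.acc + 2]
10. n4.acc = "wz"  ["wz"]
11. n4.pre = 16  [b.acc * 2 - 12]
12. n4.env = -6  [b.acc * 3 - 48]
13. n6.cnt = 2  [S.pre - 14]
14. n6.idx = true  [S.mk == S.pre]
15. n7.key = true  [terminal]
16. n8.lab = "rv"  [terminal]
17. n6.tag = false  [C.idx == false]
18. n9.key = "xu"  [terminal]
19. n3.key = true  [not C.tag]
20. n3.fin = 1  [len(e.key) - 1]
21. n10.cnt = 11  [A.lim * -2 - 1]
22. n10.idx = false  [A.lim > -6]
23. n11.lim = -4  [C.cnt - 15]
24. n11.live = "yp"  ["yp"]
25. n11.acc = false  [C.idx == true]
26. n12.acc = 8  [terminal]
27. n13.lab = "xn"  [terminal]
28. n14.acc = 6  [terminal]
29. n11.hot = -3  [A.lim * -1 - 7]
30. n15.key = false  [terminal]
31. n10.tag = false  [C.idx and g.key]
32. n16.key = "zp"  [terminal]
33. n2.hot = 3  [(if B.key then B.fin else A.lim) + 2]
34. n1.tag = false  [C.cnt == A.hot]
35. n0.mk = 26  [26]
36. n0.acc = "ym"  ["ym"]
37. n0.pre = -4  [-4]
38. n0.env = 24  [24]

3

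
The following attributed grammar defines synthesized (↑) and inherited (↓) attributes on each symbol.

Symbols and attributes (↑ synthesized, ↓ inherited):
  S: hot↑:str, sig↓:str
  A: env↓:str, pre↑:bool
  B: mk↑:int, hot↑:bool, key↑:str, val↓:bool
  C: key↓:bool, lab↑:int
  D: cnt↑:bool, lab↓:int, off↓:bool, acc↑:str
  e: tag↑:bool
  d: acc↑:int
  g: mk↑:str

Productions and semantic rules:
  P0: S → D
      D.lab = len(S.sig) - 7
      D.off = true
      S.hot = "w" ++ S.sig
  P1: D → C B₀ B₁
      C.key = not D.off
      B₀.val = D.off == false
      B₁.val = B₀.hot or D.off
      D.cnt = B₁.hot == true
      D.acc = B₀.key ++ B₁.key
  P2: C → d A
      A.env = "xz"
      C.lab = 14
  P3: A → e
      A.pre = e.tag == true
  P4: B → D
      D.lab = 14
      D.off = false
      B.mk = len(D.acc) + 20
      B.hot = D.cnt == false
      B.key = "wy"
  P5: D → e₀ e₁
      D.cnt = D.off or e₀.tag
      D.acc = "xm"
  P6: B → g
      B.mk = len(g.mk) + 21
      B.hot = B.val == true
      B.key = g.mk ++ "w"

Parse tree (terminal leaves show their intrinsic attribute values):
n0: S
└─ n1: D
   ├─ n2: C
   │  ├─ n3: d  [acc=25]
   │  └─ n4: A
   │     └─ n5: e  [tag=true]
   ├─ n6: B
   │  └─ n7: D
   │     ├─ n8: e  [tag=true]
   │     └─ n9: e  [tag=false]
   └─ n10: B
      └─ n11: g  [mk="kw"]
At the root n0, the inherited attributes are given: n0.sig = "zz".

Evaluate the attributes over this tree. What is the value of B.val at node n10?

true

1. n0.sig = "zz"  [given at root]
2. n1.lab = -5  [len(S.sig) - 7]
3. n1.off = true  [true]
4. n2.key = false  [not D.off]
5. n3.acc = 25  [terminal]
6. n4.env = "xz"  ["xz"]
7. n5.tag = true  [terminal]
8. n4.pre = true  [e.tag == true]
9. n2.lab = 14  [14]
10. n6.val = false  [D.off == false]
11. n7.lab = 14  [14]
12. n7.off = false  [false]
13. n8.tag = true  [terminal]
14. n9.tag = false  [terminal]
15. n7.cnt = true  [D.off or e₀.tag]
16. n7.acc = "xm"  ["xm"]
17. n6.mk = 22  [len(D.acc) + 20]
18. n6.hot = false  [D.cnt == false]
19. n6.key = "wy"  ["wy"]
20. n10.val = true  [B₀.hot or D.off]
21. n11.mk = "kw"  [terminal]
22. n10.mk = 23  [len(g.mk) + 21]
23. n10.hot = true  [B.val == true]
24. n10.key = "kww"  [g.mk ++ "w"]
25. n1.cnt = true  [B₁.hot == true]
26. n1.acc = "wykww"  [B₀.key ++ B₁.key]
27. n0.hot = "wzz"  ["w" ++ S.sig]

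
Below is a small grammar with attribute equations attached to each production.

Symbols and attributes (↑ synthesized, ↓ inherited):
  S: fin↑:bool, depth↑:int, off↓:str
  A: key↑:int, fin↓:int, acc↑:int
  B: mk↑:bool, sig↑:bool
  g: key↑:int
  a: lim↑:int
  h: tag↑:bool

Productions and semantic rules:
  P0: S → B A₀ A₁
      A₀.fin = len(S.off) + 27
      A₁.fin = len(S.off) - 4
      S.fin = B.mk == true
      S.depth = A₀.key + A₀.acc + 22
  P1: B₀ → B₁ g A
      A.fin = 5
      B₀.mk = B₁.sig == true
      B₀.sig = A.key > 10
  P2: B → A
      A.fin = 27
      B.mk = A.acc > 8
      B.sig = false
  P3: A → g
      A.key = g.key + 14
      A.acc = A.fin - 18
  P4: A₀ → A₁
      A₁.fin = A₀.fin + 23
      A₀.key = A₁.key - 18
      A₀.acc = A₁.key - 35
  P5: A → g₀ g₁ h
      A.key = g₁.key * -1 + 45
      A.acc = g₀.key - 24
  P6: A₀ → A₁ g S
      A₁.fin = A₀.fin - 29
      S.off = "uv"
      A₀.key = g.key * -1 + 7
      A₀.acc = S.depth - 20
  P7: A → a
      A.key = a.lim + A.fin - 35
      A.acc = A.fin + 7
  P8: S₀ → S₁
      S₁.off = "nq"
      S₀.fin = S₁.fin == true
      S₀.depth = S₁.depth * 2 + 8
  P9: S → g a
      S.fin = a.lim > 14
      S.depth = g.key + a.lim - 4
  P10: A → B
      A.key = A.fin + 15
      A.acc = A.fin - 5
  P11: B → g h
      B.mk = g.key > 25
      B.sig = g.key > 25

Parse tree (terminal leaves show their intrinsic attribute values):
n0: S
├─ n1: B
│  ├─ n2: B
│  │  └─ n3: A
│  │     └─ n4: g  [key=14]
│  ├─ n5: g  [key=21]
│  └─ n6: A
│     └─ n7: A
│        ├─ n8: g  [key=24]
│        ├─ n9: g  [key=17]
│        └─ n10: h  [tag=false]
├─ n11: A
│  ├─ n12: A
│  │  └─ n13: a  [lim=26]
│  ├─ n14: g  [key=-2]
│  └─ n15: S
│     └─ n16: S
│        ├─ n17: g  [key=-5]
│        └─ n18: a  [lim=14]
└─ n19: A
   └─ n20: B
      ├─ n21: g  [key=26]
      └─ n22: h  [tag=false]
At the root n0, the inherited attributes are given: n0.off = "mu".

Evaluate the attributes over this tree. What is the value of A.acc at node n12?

1. n0.off = "mu"  [given at root]
2. n3.fin = 27  [27]
3. n4.key = 14  [terminal]
4. n3.key = 28  [g.key + 14]
5. n3.acc = 9  [A.fin - 18]
6. n2.mk = true  [A.acc > 8]
7. n2.sig = false  [false]
8. n5.key = 21  [terminal]
9. n6.fin = 5  [5]
10. n7.fin = 28  [A₀.fin + 23]
11. n8.key = 24  [terminal]
12. n9.key = 17  [terminal]
13. n10.tag = false  [terminal]
14. n7.key = 28  [g₁.key * -1 + 45]
15. n7.acc = 0  [g₀.key - 24]
16. n6.key = 10  [A₁.key - 18]
17. n6.acc = -7  [A₁.key - 35]
18. n1.mk = false  [B₁.sig == true]
19. n1.sig = false  [A.key > 10]
20. n11.fin = 29  [len(S.off) + 27]
21. n12.fin = 0  [A₀.fin - 29]
22. n13.lim = 26  [terminal]
23. n12.key = -9  [a.lim + A.fin - 35]
24. n12.acc = 7  [A.fin + 7]
25. n14.key = -2  [terminal]
26. n15.off = "uv"  ["uv"]
27. n16.off = "nq"  ["nq"]
28. n17.key = -5  [terminal]
29. n18.lim = 14  [terminal]
30. n16.fin = false  [a.lim > 14]
31. n16.depth = 5  [g.key + a.lim - 4]
32. n15.fin = false  [S₁.fin == true]
33. n15.depth = 18  [S₁.depth * 2 + 8]
34. n11.key = 9  [g.key * -1 + 7]
35. n11.acc = -2  [S.depth - 20]
36. n19.fin = -2  [len(S.off) - 4]
37. n21.key = 26  [terminal]
38. n22.tag = false  [terminal]
39. n20.mk = true  [g.key > 25]
40. n20.sig = true  [g.key > 25]
41. n19.key = 13  [A.fin + 15]
42. n19.acc = -7  [A.fin - 5]
43. n0.fin = false  [B.mk == true]
44. n0.depth = 29  [A₀.key + A₀.acc + 22]

7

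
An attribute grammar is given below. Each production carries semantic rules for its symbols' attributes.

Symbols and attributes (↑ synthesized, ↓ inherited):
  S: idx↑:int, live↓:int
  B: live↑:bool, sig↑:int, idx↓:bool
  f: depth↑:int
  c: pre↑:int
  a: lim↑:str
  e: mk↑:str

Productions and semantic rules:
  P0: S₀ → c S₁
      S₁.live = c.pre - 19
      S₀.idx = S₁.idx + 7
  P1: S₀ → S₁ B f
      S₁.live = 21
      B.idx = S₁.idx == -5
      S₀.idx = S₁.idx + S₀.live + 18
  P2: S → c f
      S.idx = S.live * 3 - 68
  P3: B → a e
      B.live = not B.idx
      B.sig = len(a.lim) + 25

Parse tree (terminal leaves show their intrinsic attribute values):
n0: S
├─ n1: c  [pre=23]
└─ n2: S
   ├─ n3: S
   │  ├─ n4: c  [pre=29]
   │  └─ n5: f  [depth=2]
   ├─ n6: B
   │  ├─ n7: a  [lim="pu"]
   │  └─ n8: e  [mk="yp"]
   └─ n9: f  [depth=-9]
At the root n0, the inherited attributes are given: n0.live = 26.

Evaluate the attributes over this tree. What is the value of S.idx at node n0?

1. n0.live = 26  [given at root]
2. n1.pre = 23  [terminal]
3. n2.live = 4  [c.pre - 19]
4. n3.live = 21  [21]
5. n4.pre = 29  [terminal]
6. n5.depth = 2  [terminal]
7. n3.idx = -5  [S.live * 3 - 68]
8. n6.idx = true  [S₁.idx == -5]
9. n7.lim = "pu"  [terminal]
10. n8.mk = "yp"  [terminal]
11. n6.live = false  [not B.idx]
12. n6.sig = 27  [len(a.lim) + 25]
13. n9.depth = -9  [terminal]
14. n2.idx = 17  [S₁.idx + S₀.live + 18]
15. n0.idx = 24  [S₁.idx + 7]

24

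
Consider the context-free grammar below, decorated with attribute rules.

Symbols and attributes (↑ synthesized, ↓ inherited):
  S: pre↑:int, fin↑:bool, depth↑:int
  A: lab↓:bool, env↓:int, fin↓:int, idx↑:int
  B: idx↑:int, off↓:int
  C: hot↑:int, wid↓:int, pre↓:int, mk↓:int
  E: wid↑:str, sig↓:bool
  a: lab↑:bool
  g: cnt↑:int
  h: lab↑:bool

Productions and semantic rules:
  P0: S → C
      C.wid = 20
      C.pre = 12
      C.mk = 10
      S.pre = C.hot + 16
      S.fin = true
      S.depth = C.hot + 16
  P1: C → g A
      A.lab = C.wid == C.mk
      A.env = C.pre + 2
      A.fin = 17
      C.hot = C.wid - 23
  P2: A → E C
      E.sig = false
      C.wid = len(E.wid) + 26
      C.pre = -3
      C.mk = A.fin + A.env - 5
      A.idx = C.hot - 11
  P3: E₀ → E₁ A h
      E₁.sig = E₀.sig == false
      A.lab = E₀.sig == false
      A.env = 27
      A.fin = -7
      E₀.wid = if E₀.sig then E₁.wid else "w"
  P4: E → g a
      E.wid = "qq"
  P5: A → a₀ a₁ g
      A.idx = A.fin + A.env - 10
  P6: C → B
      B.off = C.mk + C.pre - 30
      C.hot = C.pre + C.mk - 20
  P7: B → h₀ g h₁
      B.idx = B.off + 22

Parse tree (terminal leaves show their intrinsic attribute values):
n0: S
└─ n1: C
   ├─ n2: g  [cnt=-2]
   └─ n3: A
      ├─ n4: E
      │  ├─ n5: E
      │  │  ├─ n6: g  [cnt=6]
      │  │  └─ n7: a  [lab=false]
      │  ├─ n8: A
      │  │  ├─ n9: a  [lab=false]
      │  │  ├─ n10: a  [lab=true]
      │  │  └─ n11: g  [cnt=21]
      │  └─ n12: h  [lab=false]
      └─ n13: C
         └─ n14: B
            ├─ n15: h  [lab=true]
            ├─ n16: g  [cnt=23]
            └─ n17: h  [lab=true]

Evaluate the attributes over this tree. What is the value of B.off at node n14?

-7

1. n1.wid = 20  [20]
2. n1.pre = 12  [12]
3. n1.mk = 10  [10]
4. n2.cnt = -2  [terminal]
5. n3.lab = false  [C.wid == C.mk]
6. n3.env = 14  [C.pre + 2]
7. n3.fin = 17  [17]
8. n4.sig = false  [false]
9. n5.sig = true  [E₀.sig == false]
10. n6.cnt = 6  [terminal]
11. n7.lab = false  [terminal]
12. n5.wid = "qq"  ["qq"]
13. n8.lab = true  [E₀.sig == false]
14. n8.env = 27  [27]
15. n8.fin = -7  [-7]
16. n9.lab = false  [terminal]
17. n10.lab = true  [terminal]
18. n11.cnt = 21  [terminal]
19. n8.idx = 10  [A.fin + A.env - 10]
20. n12.lab = false  [terminal]
21. n4.wid = "w"  [if E₀.sig then E₁.wid else "w"]
22. n13.wid = 27  [len(E.wid) + 26]
23. n13.pre = -3  [-3]
24. n13.mk = 26  [A.fin + A.env - 5]
25. n14.off = -7  [C.mk + C.pre - 30]
26. n15.lab = true  [terminal]
27. n16.cnt = 23  [terminal]
28. n17.lab = true  [terminal]
29. n14.idx = 15  [B.off + 22]
30. n13.hot = 3  [C.pre + C.mk - 20]
31. n3.idx = -8  [C.hot - 11]
32. n1.hot = -3  [C.wid - 23]
33. n0.pre = 13  [C.hot + 16]
34. n0.fin = true  [true]
35. n0.depth = 13  [C.hot + 16]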